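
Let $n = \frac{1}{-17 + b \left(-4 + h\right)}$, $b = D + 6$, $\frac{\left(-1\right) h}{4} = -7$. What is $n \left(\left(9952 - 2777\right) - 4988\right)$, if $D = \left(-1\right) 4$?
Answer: $\frac{2187}{31} \approx 70.548$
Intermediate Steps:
$h = 28$ ($h = \left(-4\right) \left(-7\right) = 28$)
$D = -4$
$b = 2$ ($b = -4 + 6 = 2$)
$n = \frac{1}{31}$ ($n = \frac{1}{-17 + 2 \left(-4 + 28\right)} = \frac{1}{-17 + 2 \cdot 24} = \frac{1}{-17 + 48} = \frac{1}{31} \approx 0.032258$)
$n \left(\left(9952 - 2777\right) - 4988\right) = \frac{\left(9952 - 2777\right) - 4988}{31} = \frac{7175 - 4988}{31} = \frac{1}{31} \cdot 2187 = \frac{2187}{31}$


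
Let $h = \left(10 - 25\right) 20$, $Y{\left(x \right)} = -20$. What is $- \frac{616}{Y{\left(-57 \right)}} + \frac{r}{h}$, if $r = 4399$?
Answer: $\frac{4841}{300} \approx 16.137$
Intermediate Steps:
$h = -300$ ($h = \left(-15\right) 20 = -300$)
$- \frac{616}{Y{\left(-57 \right)}} + \frac{r}{h} = - \frac{616}{-20} + \frac{4399}{-300} = \left(-616\right) \left(- \frac{1}{20}\right) + 4399 \left(- \frac{1}{300}\right) = \frac{154}{5} - \frac{4399}{300} = \frac{4841}{300}$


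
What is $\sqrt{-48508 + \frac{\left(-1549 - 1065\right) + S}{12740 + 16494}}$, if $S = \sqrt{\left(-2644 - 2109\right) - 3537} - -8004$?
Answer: $\frac{\sqrt{-41456077108788 + 29234 i \sqrt{8290}}}{29234} \approx 7.0706 \cdot 10^{-6} + 220.24 i$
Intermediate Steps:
$S = 8004 + i \sqrt{8290}$ ($S = \sqrt{\left(-2644 - 2109\right) - 3537} + 8004 = \sqrt{-4753 - 3537} + 8004 = \sqrt{-8290} + 8004 = i \sqrt{8290} + 8004 = 8004 + i \sqrt{8290} \approx 8004.0 + 91.049 i$)
$\sqrt{-48508 + \frac{\left(-1549 - 1065\right) + S}{12740 + 16494}} = \sqrt{-48508 + \frac{\left(-1549 - 1065\right) + \left(8004 + i \sqrt{8290}\right)}{12740 + 16494}} = \sqrt{-48508 + \frac{-2614 + \left(8004 + i \sqrt{8290}\right)}{29234}} = \sqrt{-48508 + \left(5390 + i \sqrt{8290}\right) \frac{1}{29234}} = \sqrt{-48508 + \left(\frac{2695}{14617} + \frac{i \sqrt{8290}}{29234}\right)} = \sqrt{- \frac{709038741}{14617} + \frac{i \sqrt{8290}}{29234}}$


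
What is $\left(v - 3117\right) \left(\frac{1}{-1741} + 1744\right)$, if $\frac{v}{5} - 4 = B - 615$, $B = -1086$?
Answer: $- \frac{35227187406}{1741} \approx -2.0234 \cdot 10^{7}$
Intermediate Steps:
$v = -8485$ ($v = 20 + 5 \left(-1086 - 615\right) = 20 + 5 \left(-1701\right) = 20 - 8505 = -8485$)
$\left(v - 3117\right) \left(\frac{1}{-1741} + 1744\right) = \left(-8485 - 3117\right) \left(\frac{1}{-1741} + 1744\right) = - 11602 \left(- \frac{1}{1741} + 1744\right) = \left(-11602\right) \frac{3036303}{1741} = - \frac{35227187406}{1741}$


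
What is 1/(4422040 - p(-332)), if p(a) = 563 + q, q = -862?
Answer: 1/4422339 ≈ 2.2612e-7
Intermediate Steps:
p(a) = -299 (p(a) = 563 - 862 = -299)
1/(4422040 - p(-332)) = 1/(4422040 - 1*(-299)) = 1/(4422040 + 299) = 1/4422339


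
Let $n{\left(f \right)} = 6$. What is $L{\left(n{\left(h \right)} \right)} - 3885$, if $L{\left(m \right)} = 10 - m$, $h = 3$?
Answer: $-3881$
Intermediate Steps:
$L{\left(n{\left(h \right)} \right)} - 3885 = \left(10 - 6\right) - 3885 = 4 - 3885 = -3881$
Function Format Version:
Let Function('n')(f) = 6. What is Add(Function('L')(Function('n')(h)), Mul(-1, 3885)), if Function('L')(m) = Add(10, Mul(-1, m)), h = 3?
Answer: -3881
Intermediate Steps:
Add(Function('L')(Function('n')(h)), Mul(-1, 3885)) = Add(Add(10, Mul(-1, 6)), Mul(-1, 3885)) = Add(Add(10, -6), -3885) = Add(4, -3885) = -3881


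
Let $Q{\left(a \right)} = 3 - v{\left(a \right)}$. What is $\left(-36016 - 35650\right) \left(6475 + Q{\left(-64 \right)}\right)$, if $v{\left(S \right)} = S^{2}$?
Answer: $-170708412$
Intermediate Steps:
$Q{\left(a \right)} = 3 - a^{2}$
$\left(-36016 - 35650\right) \left(6475 + Q{\left(-64 \right)}\right) = \left(-36016 - 35650\right) \left(6475 + \left(3 - \left(-64\right)^{2}\right)\right) = - 71666 \left(6475 + \left(3 - 4096\right)\right) = - 71666 \left(6475 - 4093\right) = \left(-71666\right) 2382 = -170708412$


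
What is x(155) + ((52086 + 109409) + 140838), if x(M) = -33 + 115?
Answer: 302415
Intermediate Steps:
x(M) = 82
x(155) + ((52086 + 109409) + 140838) = 82 + ((52086 + 109409) + 140838) = 82 + (161495 + 140838) = 82 + 302333 = 302415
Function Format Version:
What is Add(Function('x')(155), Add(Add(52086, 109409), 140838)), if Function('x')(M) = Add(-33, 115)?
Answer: 302415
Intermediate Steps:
Function('x')(M) = 82
Add(Function('x')(155), Add(Add(52086, 109409), 140838)) = Add(82, Add(Add(52086, 109409), 140838)) = Add(82, Add(161495, 140838)) = Add(82, 302333) = 302415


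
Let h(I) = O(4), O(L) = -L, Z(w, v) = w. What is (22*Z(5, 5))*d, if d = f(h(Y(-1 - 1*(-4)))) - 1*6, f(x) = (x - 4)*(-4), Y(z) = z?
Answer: 2860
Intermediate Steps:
h(I) = -4 (h(I) = -1*4 = -4)
f(x) = 16 - 4*x (f(x) = (-4 + x)*(-4) = 16 - 4*x)
d = 26 (d = (16 - 4*(-4)) - 1*6 = (16 + 16) - 6 = 32 - 6 = 26)
(22*Z(5, 5))*d = (22*5)*26 = 110*26 = 2860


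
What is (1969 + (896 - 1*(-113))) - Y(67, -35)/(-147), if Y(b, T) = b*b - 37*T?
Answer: 147850/49 ≈ 3017.3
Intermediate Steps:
Y(b, T) = b² - 37*T
(1969 + (896 - 1*(-113))) - Y(67, -35)/(-147) = (1969 + (896 - 1*(-113))) - (67² - 37*(-35))/(-147) = (1969 + (896 + 113)) - (4489 + 1295)*(-1)/147 = (1969 + 1009) - 5784*(-1)/147 = 2978 - 1*(-1928/49) = 2978 + 1928/49 = 147850/49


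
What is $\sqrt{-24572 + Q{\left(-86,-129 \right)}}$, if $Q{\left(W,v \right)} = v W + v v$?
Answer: $\sqrt{3163} \approx 56.241$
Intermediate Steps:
$Q{\left(W,v \right)} = v^{2} + W v$ ($Q{\left(W,v \right)} = W v + v^{2} = v^{2} + W v$)
$\sqrt{-24572 + Q{\left(-86,-129 \right)}} = \sqrt{-24572 - 129 \left(-86 - 129\right)} = \sqrt{-24572 - -27735} = \sqrt{-24572 + 27735} = \sqrt{3163}$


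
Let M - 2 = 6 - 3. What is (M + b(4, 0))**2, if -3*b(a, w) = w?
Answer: 25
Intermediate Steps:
b(a, w) = -w/3
M = 5 (M = 2 + (6 - 3) = 2 + 3 = 5)
(M + b(4, 0))**2 = (5 - 1/3*0)**2 = (5 + 0)**2 = 5**2 = 25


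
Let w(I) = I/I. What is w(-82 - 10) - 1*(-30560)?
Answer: 30561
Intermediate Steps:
w(I) = 1
w(-82 - 10) - 1*(-30560) = 1 - 1*(-30560) = 1 + 30560 = 30561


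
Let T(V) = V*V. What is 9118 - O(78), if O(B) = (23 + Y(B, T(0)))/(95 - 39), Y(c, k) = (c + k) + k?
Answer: 510507/56 ≈ 9116.2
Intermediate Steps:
T(V) = V**2
Y(c, k) = c + 2*k
O(B) = 23/56 + B/56 (O(B) = (23 + (B + 2*0**2))/(95 - 39) = (23 + (B + 2*0))/56 = (23 + (B + 0))*(1/56) = (23 + B)*(1/56) = 23/56 + B/56)
9118 - O(78) = 9118 - (23/56 + (1/56)*78) = 9118 - (23/56 + 39/28) = 9118 - 1*101/56 = 9118 - 101/56 = 510507/56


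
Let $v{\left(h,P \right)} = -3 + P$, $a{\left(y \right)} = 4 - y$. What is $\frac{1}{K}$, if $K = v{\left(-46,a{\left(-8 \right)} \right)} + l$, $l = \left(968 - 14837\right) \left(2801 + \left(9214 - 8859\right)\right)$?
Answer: $- \frac{1}{43770555} \approx -2.2846 \cdot 10^{-8}$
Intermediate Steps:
$l = -43770564$ ($l = - 13869 \left(2801 + 355\right) = \left(-13869\right) 3156 = -43770564$)
$K = -43770555$ ($K = \left(-3 + \left(4 - -8\right)\right) - 43770564 = \left(-3 + \left(4 + 8\right)\right) - 43770564 = \left(-3 + 12\right) - 43770564 = 9 - 43770564 = -43770555$)
$\frac{1}{K} = \frac{1}{-43770555} = - \frac{1}{43770555}$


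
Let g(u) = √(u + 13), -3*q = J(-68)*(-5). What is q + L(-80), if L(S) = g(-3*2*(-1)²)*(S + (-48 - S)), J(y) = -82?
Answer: -410/3 - 48*√7 ≈ -263.66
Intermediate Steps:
q = -410/3 (q = -(-82)*(-5)/3 = -⅓*410 = -410/3 ≈ -136.67)
g(u) = √(13 + u)
L(S) = -48*√7 (L(S) = √(13 - 3*2*(-1)²)*(S + (-48 - S)) = √(13 - 6*1)*(-48) = √(13 - 6)*(-48) = √7*(-48) = -48*√7)
q + L(-80) = -410/3 - 48*√7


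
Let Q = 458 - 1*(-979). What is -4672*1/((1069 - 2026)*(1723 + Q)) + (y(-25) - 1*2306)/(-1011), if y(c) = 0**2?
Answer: 96921446/42463685 ≈ 2.2825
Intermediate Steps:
Q = 1437 (Q = 458 + 979 = 1437)
y(c) = 0
-4672*1/((1069 - 2026)*(1723 + Q)) + (y(-25) - 1*2306)/(-1011) = -4672*1/((1069 - 2026)*(1723 + 1437)) + (0 - 1*2306)/(-1011) = -4672/(3160*(-957)) + (0 - 2306)*(-1/1011) = -4672/(-3024120) - 2306*(-1/1011) = -4672*(-1/3024120) + 2306/1011 = 584/378015 + 2306/1011 = 96921446/42463685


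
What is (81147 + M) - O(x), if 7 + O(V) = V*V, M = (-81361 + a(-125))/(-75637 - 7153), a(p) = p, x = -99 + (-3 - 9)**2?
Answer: 3275585698/41395 ≈ 79130.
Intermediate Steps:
x = 45 (x = -99 + (-12)**2 = -99 + 144 = 45)
M = 40743/41395 (M = (-81361 - 125)/(-75637 - 7153) = -81486/(-82790) = -81486*(-1/82790) = 40743/41395 ≈ 0.98425)
O(V) = -7 + V**2 (O(V) = -7 + V*V = -7 + V**2)
(81147 + M) - O(x) = (81147 + 40743/41395) - (-7 + 45**2) = 3359120808/41395 - (-7 + 2025) = 3359120808/41395 - 1*2018 = 3359120808/41395 - 2018 = 3275585698/41395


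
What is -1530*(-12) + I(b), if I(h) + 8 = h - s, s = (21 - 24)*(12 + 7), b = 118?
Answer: 18527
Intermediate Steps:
s = -57 (s = -3*19 = -57)
I(h) = 49 + h (I(h) = -8 + (h - 1*(-57)) = -8 + (h + 57) = -8 + (57 + h) = 49 + h)
-1530*(-12) + I(b) = -1530*(-12) + (49 + 118) = 18360 + 167 = 18527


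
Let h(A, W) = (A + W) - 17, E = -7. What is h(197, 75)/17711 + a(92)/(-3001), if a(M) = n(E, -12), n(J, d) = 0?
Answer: 255/17711 ≈ 0.014398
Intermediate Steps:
h(A, W) = -17 + A + W
a(M) = 0
h(197, 75)/17711 + a(92)/(-3001) = (-17 + 197 + 75)/17711 + 0/(-3001) = 255*(1/17711) + 0*(-1/3001) = 255/17711 + 0 = 255/17711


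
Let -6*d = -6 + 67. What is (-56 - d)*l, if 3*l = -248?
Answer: 34100/9 ≈ 3788.9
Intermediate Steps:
l = -248/3 (l = (⅓)*(-248) = -248/3 ≈ -82.667)
d = -61/6 (d = -(-6 + 67)/6 = -⅙*61 = -61/6 ≈ -10.167)
(-56 - d)*l = (-56 - 1*(-61/6))*(-248/3) = (-56 + 61/6)*(-248/3) = -275/6*(-248/3) = 34100/9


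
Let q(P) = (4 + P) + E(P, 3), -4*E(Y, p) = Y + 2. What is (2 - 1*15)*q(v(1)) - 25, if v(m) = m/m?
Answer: -321/4 ≈ -80.250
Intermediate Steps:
E(Y, p) = -½ - Y/4 (E(Y, p) = -(Y + 2)/4 = -(2 + Y)/4 = -½ - Y/4)
v(m) = 1
q(P) = 7/2 + 3*P/4 (q(P) = (4 + P) + (-½ - P/4) = 7/2 + 3*P/4)
(2 - 1*15)*q(v(1)) - 25 = (2 - 1*15)*(7/2 + (¾)*1) - 25 = (2 - 15)*(7/2 + ¾) - 25 = -13*17/4 - 25 = -221/4 - 25 = -321/4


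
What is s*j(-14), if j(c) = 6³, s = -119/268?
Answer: -6426/67 ≈ -95.910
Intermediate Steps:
s = -119/268 (s = -119*1/268 = -119/268 ≈ -0.44403)
j(c) = 216
s*j(-14) = -119/268*216 = -6426/67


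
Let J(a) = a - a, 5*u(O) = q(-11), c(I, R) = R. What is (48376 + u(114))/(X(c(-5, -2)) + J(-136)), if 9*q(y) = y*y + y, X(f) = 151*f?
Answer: -217703/1359 ≈ -160.19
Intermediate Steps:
q(y) = y/9 + y²/9 (q(y) = (y*y + y)/9 = (y² + y)/9 = (y + y²)/9 = y/9 + y²/9)
u(O) = 22/9 (u(O) = ((⅑)*(-11)*(1 - 11))/5 = ((⅑)*(-11)*(-10))/5 = (⅕)*(110/9) = 22/9)
J(a) = 0
(48376 + u(114))/(X(c(-5, -2)) + J(-136)) = (48376 + 22/9)/(151*(-2) + 0) = 435406/(9*(-302 + 0)) = (435406/9)/(-302) = (435406/9)*(-1/302) = -217703/1359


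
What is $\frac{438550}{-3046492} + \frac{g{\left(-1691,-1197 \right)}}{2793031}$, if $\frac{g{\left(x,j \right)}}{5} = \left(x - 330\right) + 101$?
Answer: $- \frac{627065034125}{4254473298626} \approx -0.14739$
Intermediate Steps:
$g{\left(x,j \right)} = -1145 + 5 x$ ($g{\left(x,j \right)} = 5 \left(\left(x - 330\right) + 101\right) = 5 \left(\left(-330 + x\right) + 101\right) = 5 \left(-229 + x\right) = -1145 + 5 x$)
$\frac{438550}{-3046492} + \frac{g{\left(-1691,-1197 \right)}}{2793031} = \frac{438550}{-3046492} + \frac{-1145 + 5 \left(-1691\right)}{2793031} = 438550 \left(- \frac{1}{3046492}\right) + \left(-1145 - 8455\right) \frac{1}{2793031} = - \frac{219275}{1523246} - \frac{9600}{2793031} = - \frac{627065034125}{4254473298626}$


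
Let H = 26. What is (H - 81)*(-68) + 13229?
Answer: 16969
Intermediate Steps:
(H - 81)*(-68) + 13229 = (26 - 81)*(-68) + 13229 = -55*(-68) + 13229 = 3740 + 13229 = 16969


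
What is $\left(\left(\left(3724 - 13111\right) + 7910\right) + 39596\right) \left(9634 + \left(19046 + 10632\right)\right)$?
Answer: $1498534128$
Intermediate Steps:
$\left(\left(\left(3724 - 13111\right) + 7910\right) + 39596\right) \left(9634 + \left(19046 + 10632\right)\right) = \left(\left(-9387 + 7910\right) + 39596\right) \left(9634 + 29678\right) = \left(-1477 + 39596\right) 39312 = 38119 \cdot 39312 = 1498534128$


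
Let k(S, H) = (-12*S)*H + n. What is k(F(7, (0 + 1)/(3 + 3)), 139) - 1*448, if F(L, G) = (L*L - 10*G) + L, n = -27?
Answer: -91103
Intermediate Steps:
F(L, G) = L + L**2 - 10*G (F(L, G) = (L**2 - 10*G) + L = L + L**2 - 10*G)
k(S, H) = -27 - 12*H*S (k(S, H) = (-12*S)*H - 27 = -12*H*S - 27 = -27 - 12*H*S)
k(F(7, (0 + 1)/(3 + 3)), 139) - 1*448 = (-27 - 12*139*(7 + 7**2 - 10*(0 + 1)/(3 + 3))) - 1*448 = (-27 - 12*139*(7 + 49 - 10/6)) - 448 = (-27 - 12*139*(7 + 49 - 10*1/6)) - 448 = (-27 - 12*139*(7 + 49 - 5/3)) - 448 = (-27 - 12*139*163/3) - 448 = (-27 - 90628) - 448 = -90655 - 448 = -91103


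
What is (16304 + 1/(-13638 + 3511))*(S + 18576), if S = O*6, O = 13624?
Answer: 871784004960/533 ≈ 1.6356e+9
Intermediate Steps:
S = 81744 (S = 13624*6 = 81744)
(16304 + 1/(-13638 + 3511))*(S + 18576) = (16304 + 1/(-13638 + 3511))*(81744 + 18576) = (16304 + 1/(-10127))*100320 = (16304 - 1/10127)*100320 = (165110607/10127)*100320 = 871784004960/533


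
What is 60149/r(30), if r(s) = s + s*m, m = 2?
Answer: 60149/90 ≈ 668.32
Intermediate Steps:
r(s) = 3*s (r(s) = s + s*2 = s + 2*s = 3*s)
60149/r(30) = 60149/((3*30)) = 60149/90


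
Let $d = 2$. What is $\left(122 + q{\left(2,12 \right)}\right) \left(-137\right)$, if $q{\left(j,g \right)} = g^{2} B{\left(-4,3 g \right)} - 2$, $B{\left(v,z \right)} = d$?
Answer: $-55896$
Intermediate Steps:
$B{\left(v,z \right)} = 2$
$q{\left(j,g \right)} = -2 + 2 g^{2}$ ($q{\left(j,g \right)} = g^{2} \cdot 2 - 2 = 2 g^{2} - 2 = -2 + 2 g^{2}$)
$\left(122 + q{\left(2,12 \right)}\right) \left(-137\right) = \left(122 - \left(2 - 2 \cdot 12^{2}\right)\right) \left(-137\right) = \left(122 + \left(-2 + 2 \cdot 144\right)\right) \left(-137\right) = \left(122 + \left(-2 + 288\right)\right) \left(-137\right) = \left(122 + 286\right) \left(-137\right) = 408 \left(-137\right) = -55896$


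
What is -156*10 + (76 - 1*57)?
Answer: -1541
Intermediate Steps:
-156*10 + (76 - 1*57) = -1560 + (76 - 57) = -1560 + 19 = -1541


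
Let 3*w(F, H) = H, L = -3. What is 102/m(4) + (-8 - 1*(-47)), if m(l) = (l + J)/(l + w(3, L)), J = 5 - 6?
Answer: 141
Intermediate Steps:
w(F, H) = H/3
J = -1
m(l) = 1 (m(l) = (l - 1)/(l + (1/3)*(-3)) = (-1 + l)/(l - 1) = (-1 + l)/(-1 + l) = 1)
102/m(4) + (-8 - 1*(-47)) = 102/1 + (-8 - 1*(-47)) = 102*1 + (-8 + 47) = 102 + 39 = 141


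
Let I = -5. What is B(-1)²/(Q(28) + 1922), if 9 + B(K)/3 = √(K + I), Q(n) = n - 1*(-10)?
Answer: 135/392 - 81*I*√6/980 ≈ 0.34439 - 0.20246*I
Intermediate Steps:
Q(n) = 10 + n (Q(n) = n + 10 = 10 + n)
B(K) = -27 + 3*√(-5 + K) (B(K) = -27 + 3*√(K - 5) = -27 + 3*√(-5 + K))
B(-1)²/(Q(28) + 1922) = (-27 + 3*√(-5 - 1))²/((10 + 28) + 1922) = (-27 + 3*√(-6))²/(38 + 1922) = (-27 + 3*(I*√6))²/1960 = (-27 + 3*I*√6)²/1960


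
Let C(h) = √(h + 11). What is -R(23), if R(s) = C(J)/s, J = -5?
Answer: -√6/23 ≈ -0.10650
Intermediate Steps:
C(h) = √(11 + h)
R(s) = √6/s (R(s) = √(11 - 5)/s = √6/s)
-R(23) = -√6/23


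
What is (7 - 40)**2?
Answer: 1089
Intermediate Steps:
(7 - 40)**2 = (-33)**2 = 1089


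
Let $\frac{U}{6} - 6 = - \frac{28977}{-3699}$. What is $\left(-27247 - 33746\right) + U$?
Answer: $- \frac{25034009}{411} \approx -60910.0$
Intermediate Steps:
$U = \frac{34114}{411}$ ($U = 36 + 6 \left(- \frac{28977}{-3699}\right) = 36 + 6 \left(\left(-28977\right) \left(- \frac{1}{3699}\right)\right) = 36 + 6 \cdot \frac{9659}{1233} = 36 + \frac{19318}{411} = \frac{34114}{411} \approx 83.002$)
$\left(-27247 - 33746\right) + U = \left(-27247 - 33746\right) + \frac{34114}{411} = -60993 + \frac{34114}{411} = - \frac{25034009}{411}$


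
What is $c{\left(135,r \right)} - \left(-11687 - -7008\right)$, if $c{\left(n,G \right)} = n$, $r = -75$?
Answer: $4814$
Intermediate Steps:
$c{\left(135,r \right)} - \left(-11687 - -7008\right) = 135 - \left(-11687 - -7008\right) = 135 - \left(-11687 + 7008\right) = 135 - -4679 = 135 + 4679 = 4814$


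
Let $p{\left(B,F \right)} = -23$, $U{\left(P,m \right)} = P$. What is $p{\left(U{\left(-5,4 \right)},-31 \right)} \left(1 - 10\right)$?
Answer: $207$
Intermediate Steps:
$p{\left(U{\left(-5,4 \right)},-31 \right)} \left(1 - 10\right) = - 23 \left(1 - 10\right) = \left(-23\right) \left(-9\right) = 207$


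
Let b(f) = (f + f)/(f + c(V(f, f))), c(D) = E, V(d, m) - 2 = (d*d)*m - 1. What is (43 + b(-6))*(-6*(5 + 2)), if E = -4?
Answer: -9282/5 ≈ -1856.4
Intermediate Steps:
V(d, m) = 1 + m*d**2 (V(d, m) = 2 + ((d*d)*m - 1) = 2 + (d**2*m - 1) = 2 + (m*d**2 - 1) = 2 + (-1 + m*d**2) = 1 + m*d**2)
c(D) = -4
b(f) = 2*f/(-4 + f) (b(f) = (f + f)/(f - 4) = (2*f)/(-4 + f) = 2*f/(-4 + f))
(43 + b(-6))*(-6*(5 + 2)) = (43 + 2*(-6)/(-4 - 6))*(-6*(5 + 2)) = (43 + 2*(-6)/(-10))*(-6*7) = (43 + 2*(-6)*(-1/10))*(-42) = (43 + 6/5)*(-42) = (221/5)*(-42) = -9282/5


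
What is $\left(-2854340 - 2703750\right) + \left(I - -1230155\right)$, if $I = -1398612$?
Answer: $-5726547$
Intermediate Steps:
$\left(-2854340 - 2703750\right) + \left(I - -1230155\right) = \left(-2854340 - 2703750\right) - 168457 = -5558090 + \left(-1398612 + 1230155\right) = -5558090 - 168457 = -5726547$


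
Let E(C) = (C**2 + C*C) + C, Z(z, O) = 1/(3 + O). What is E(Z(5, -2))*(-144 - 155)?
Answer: -897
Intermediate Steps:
E(C) = C + 2*C**2 (E(C) = (C**2 + C**2) + C = 2*C**2 + C = C + 2*C**2)
E(Z(5, -2))*(-144 - 155) = ((1 + 2/(3 - 2))/(3 - 2))*(-144 - 155) = ((1 + 2/1)/1)*(-299) = (1*(1 + 2*1))*(-299) = (1*(1 + 2))*(-299) = (1*3)*(-299) = 3*(-299) = -897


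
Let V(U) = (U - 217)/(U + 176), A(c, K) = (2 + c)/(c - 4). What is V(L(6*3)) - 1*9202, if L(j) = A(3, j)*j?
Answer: -791679/86 ≈ -9205.6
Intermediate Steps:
A(c, K) = (2 + c)/(-4 + c)
L(j) = -5*j (L(j) = ((2 + 3)/(-4 + 3))*j = (5/(-1))*j = (-1*5)*j = -5*j)
V(U) = (-217 + U)/(176 + U)
V(L(6*3)) - 1*9202 = (-217 - 30*3)/(176 - 30*3) - 1*9202 = (-217 - 5*18)/(176 - 5*18) - 9202 = (-217 - 90)/(176 - 90) - 9202 = -307/86 - 9202 = -791679/86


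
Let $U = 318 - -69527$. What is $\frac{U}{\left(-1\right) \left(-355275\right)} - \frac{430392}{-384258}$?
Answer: $\frac{5991533927}{4550575365} \approx 1.3167$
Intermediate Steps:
$U = 69845$ ($U = 318 + 69527 = 69845$)
$\frac{U}{\left(-1\right) \left(-355275\right)} - \frac{430392}{-384258} = \frac{69845}{\left(-1\right) \left(-355275\right)} - \frac{430392}{-384258} = \frac{69845}{355275} - - \frac{71732}{64043} = 69845 \cdot \frac{1}{355275} + \frac{71732}{64043} = \frac{13969}{71055} + \frac{71732}{64043} = \frac{5991533927}{4550575365}$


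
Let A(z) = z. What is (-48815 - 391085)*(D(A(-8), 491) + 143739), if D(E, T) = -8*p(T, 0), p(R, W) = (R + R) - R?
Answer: -61502858900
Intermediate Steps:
p(R, W) = R (p(R, W) = 2*R - R = R)
D(E, T) = -8*T
(-48815 - 391085)*(D(A(-8), 491) + 143739) = (-48815 - 391085)*(-8*491 + 143739) = -439900*(-3928 + 143739) = -439900*139811 = -61502858900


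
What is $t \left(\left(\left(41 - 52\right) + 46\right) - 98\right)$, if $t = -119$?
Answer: $7497$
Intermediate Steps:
$t \left(\left(\left(41 - 52\right) + 46\right) - 98\right) = - 119 \left(\left(\left(41 - 52\right) + 46\right) - 98\right) = - 119 \left(\left(-11 + 46\right) - 98\right) = - 119 \left(35 - 98\right) = \left(-119\right) \left(-63\right) = 7497$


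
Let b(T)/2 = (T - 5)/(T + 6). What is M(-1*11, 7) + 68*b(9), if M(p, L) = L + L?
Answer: 754/15 ≈ 50.267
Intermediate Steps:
M(p, L) = 2*L
b(T) = 2*(-5 + T)/(6 + T) (b(T) = 2*((T - 5)/(T + 6)) = 2*((-5 + T)/(6 + T)) = 2*(-5 + T)/(6 + T))
M(-1*11, 7) + 68*b(9) = 2*7 + 68*(2*(-5 + 9)/(6 + 9)) = 14 + 68*(2*4/15) = 14 + 68*(2*(1/15)*4) = 14 + 68*(8/15) = 14 + 544/15 = 754/15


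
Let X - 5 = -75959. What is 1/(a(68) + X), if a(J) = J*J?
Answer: -1/71330 ≈ -1.4019e-5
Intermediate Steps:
a(J) = J²
X = -75954 (X = 5 - 75959 = -75954)
1/(a(68) + X) = 1/(68² - 75954) = 1/(4624 - 75954) = 1/(-71330) = -1/71330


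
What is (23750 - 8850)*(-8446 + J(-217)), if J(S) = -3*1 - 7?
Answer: -125994400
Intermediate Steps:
J(S) = -10 (J(S) = -3 - 7 = -10)
(23750 - 8850)*(-8446 + J(-217)) = (23750 - 8850)*(-8446 - 10) = 14900*(-8456) = -125994400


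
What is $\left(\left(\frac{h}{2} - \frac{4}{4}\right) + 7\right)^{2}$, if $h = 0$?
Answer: $36$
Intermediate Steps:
$\left(\left(\frac{h}{2} - \frac{4}{4}\right) + 7\right)^{2} = \left(\left(\frac{0}{2} - \frac{4}{4}\right) + 7\right)^{2} = \left(\left(0 \cdot \frac{1}{2} - 1\right) + 7\right)^{2} = \left(\left(0 - 1\right) + 7\right)^{2} = \left(-1 + 7\right)^{2} = 6^{2} = 36$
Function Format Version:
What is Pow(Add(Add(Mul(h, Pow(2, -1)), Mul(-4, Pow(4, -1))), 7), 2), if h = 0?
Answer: 36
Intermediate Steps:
Pow(Add(Add(Mul(h, Pow(2, -1)), Mul(-4, Pow(4, -1))), 7), 2) = Pow(Add(Add(Mul(0, Pow(2, -1)), Mul(-4, Pow(4, -1))), 7), 2) = Pow(Add(Add(Mul(0, Rational(1, 2)), Mul(-4, Rational(1, 4))), 7), 2) = Pow(Add(Add(0, -1), 7), 2) = Pow(Add(-1, 7), 2) = Pow(6, 2) = 36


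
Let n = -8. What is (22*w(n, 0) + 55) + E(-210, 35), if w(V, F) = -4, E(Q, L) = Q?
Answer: -243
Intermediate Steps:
(22*w(n, 0) + 55) + E(-210, 35) = (22*(-4) + 55) - 210 = (-88 + 55) - 210 = -33 - 210 = -243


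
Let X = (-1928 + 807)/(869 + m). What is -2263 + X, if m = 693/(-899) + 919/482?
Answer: -853739709189/377045497 ≈ -2264.3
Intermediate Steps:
m = 492155/433318 (m = 693*(-1/899) + 919*(1/482) = -693/899 + 919/482 = 492155/433318 ≈ 1.1358)
X = -485749478/377045497 (X = (-1928 + 807)/(869 + 492155/433318) = -1121/377045497/433318 = -1121*433318/377045497 = -485749478/377045497 ≈ -1.2883)
-2263 + X = -2263 - 485749478/377045497 = -853739709189/377045497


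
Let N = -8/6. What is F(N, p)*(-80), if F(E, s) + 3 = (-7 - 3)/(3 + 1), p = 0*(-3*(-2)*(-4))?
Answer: 440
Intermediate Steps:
N = -4/3 (N = -8*1/6 = -4/3 ≈ -1.3333)
p = 0 (p = 0*(6*(-4)) = 0*(-24) = 0)
F(E, s) = -11/2 (F(E, s) = -3 + (-7 - 3)/(3 + 1) = -3 - 10/4 = -3 - 10*1/4 = -3 - 5/2 = -11/2)
F(N, p)*(-80) = -11/2*(-80) = 440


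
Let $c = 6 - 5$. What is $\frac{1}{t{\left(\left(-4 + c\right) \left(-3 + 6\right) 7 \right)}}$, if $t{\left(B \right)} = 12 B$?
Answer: $- \frac{1}{756} \approx -0.0013228$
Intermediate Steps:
$c = 1$ ($c = 6 - 5 = 1$)
$\frac{1}{t{\left(\left(-4 + c\right) \left(-3 + 6\right) 7 \right)}} = \frac{1}{12 \left(-4 + 1\right) \left(-3 + 6\right) 7} = \frac{1}{12 \left(-3\right) 3 \cdot 7} = \frac{1}{12 \left(\left(-9\right) 7\right)} = \frac{1}{12 \left(-63\right)} = \frac{1}{-756} = - \frac{1}{756}$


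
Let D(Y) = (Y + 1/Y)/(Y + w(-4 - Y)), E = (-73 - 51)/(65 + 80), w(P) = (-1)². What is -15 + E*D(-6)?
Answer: -34919/2175 ≈ -16.055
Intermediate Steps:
w(P) = 1
E = -124/145 ≈ -0.85517
D(Y) = (Y + 1/Y)/(1 + Y) (D(Y) = (Y + 1/Y)/(Y + 1) = (Y + 1/Y)/(1 + Y))
-15 + E*D(-6) = -15 - 124*(1 + (-6)²)/(145*(-6)*(1 - 6)) = -15 - (-62)*(1 + 36)/(435*(-5)) = -15 - (-62)*(-1)*37/(435*5) = -15 - 124/145*37/30 = -15 - 2294/2175 = -34919/2175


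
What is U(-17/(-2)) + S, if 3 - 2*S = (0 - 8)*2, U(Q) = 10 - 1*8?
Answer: 23/2 ≈ 11.500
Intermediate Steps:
U(Q) = 2 (U(Q) = 10 - 8 = 2)
S = 19/2 (S = 3/2 - (0 - 8)*2/2 = 3/2 - (-4)*2 = 3/2 - ½*(-16) = 3/2 + 8 = 19/2 ≈ 9.5000)
U(-17/(-2)) + S = 2 + 19/2 = 23/2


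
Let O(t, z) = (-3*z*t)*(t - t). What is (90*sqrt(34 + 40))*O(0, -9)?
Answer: 0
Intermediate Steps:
O(t, z) = 0 (O(t, z) = -3*t*z*0 = 0)
(90*sqrt(34 + 40))*O(0, -9) = (90*sqrt(34 + 40))*0 = (90*sqrt(74))*0 = 0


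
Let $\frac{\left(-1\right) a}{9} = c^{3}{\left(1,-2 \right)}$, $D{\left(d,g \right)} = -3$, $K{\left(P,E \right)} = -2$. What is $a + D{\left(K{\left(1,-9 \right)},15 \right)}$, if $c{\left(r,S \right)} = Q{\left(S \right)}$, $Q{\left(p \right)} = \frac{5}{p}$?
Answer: $\frac{1101}{8} \approx 137.63$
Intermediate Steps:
$c{\left(r,S \right)} = \frac{5}{S}$
$a = \frac{1125}{8}$ ($a = - 9 \left(\frac{5}{-2}\right)^{3} = - 9 \left(5 \left(- \frac{1}{2}\right)\right)^{3} = - 9 \left(- \frac{5}{2}\right)^{3} = \left(-9\right) \left(- \frac{125}{8}\right) = \frac{1125}{8} \approx 140.63$)
$a + D{\left(K{\left(1,-9 \right)},15 \right)} = \frac{1125}{8} - 3 = \frac{1101}{8}$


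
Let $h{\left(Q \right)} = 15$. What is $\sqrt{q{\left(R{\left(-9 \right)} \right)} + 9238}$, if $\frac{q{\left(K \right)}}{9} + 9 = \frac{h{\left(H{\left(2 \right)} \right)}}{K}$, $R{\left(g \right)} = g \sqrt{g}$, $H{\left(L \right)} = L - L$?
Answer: $\sqrt{9157 + 5 i} \approx 95.692 + 0.0261 i$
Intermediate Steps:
$H{\left(L \right)} = 0$
$R{\left(g \right)} = g^{\frac{3}{2}}$
$q{\left(K \right)} = -81 + \frac{135}{K}$ ($q{\left(K \right)} = -81 + 9 \frac{15}{K} = -81 + \frac{135}{K}$)
$\sqrt{q{\left(R{\left(-9 \right)} \right)} + 9238} = \sqrt{\left(-81 + \frac{135}{\left(-9\right)^{\frac{3}{2}}}\right) + 9238} = \sqrt{\left(-81 + \frac{135}{\left(-27\right) i}\right) + 9238} = \sqrt{\left(-81 + 135 \frac{i}{27}\right) + 9238} = \sqrt{\left(-81 + 5 i\right) + 9238} = \sqrt{9157 + 5 i}$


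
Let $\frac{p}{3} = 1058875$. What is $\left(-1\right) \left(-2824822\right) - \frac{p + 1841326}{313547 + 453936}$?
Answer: $\frac{2167997845075}{767483} \approx 2.8248 \cdot 10^{6}$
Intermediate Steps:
$p = 3176625$ ($p = 3 \cdot 1058875 = 3176625$)
$\left(-1\right) \left(-2824822\right) - \frac{p + 1841326}{313547 + 453936} = \left(-1\right) \left(-2824822\right) - \frac{3176625 + 1841326}{313547 + 453936} = 2824822 - \frac{5017951}{767483} = \frac{2167997845075}{767483}$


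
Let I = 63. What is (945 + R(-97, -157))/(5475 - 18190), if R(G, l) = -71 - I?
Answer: -811/12715 ≈ -0.063783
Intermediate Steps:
R(G, l) = -134 (R(G, l) = -71 - 1*63 = -71 - 63 = -134)
(945 + R(-97, -157))/(5475 - 18190) = (945 - 134)/(5475 - 18190) = 811/(-12715) = 811*(-1/12715) = -811/12715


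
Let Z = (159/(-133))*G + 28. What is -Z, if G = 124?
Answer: 15992/133 ≈ 120.24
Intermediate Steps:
Z = -15992/133 (Z = (159/(-133))*124 + 28 = (159*(-1/133))*124 + 28 = -159/133*124 + 28 = -19716/133 + 28 = -15992/133 ≈ -120.24)
-Z = -1*(-15992/133) = 15992/133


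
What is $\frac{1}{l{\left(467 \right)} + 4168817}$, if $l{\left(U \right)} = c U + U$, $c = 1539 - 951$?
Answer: $\frac{1}{4443880} \approx 2.2503 \cdot 10^{-7}$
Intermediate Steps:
$c = 588$
$l{\left(U \right)} = 589 U$ ($l{\left(U \right)} = 588 U + U = 589 U$)
$\frac{1}{l{\left(467 \right)} + 4168817} = \frac{1}{589 \cdot 467 + 4168817} = \frac{1}{275063 + 4168817} = \frac{1}{4443880}$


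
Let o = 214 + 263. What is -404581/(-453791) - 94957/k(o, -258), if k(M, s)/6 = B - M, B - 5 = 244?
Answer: 43644098795/620786088 ≈ 70.305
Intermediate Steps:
B = 249 (B = 5 + 244 = 249)
o = 477
k(M, s) = 1494 - 6*M (k(M, s) = 6*(249 - M) = 1494 - 6*M)
-404581/(-453791) - 94957/k(o, -258) = -404581/(-453791) - 94957/(1494 - 6*477) = -404581*(-1/453791) - 94957/(1494 - 2862) = 404581/453791 - 94957/(-1368) = 404581/453791 - 94957*(-1/1368) = 404581/453791 + 94957/1368 = 43644098795/620786088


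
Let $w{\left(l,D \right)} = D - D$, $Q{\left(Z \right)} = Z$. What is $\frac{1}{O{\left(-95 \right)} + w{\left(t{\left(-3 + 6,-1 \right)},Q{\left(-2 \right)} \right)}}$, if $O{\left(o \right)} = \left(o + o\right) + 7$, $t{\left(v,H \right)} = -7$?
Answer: $- \frac{1}{183} \approx -0.0054645$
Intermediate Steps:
$w{\left(l,D \right)} = 0$
$O{\left(o \right)} = 7 + 2 o$ ($O{\left(o \right)} = 2 o + 7 = 7 + 2 o$)
$\frac{1}{O{\left(-95 \right)} + w{\left(t{\left(-3 + 6,-1 \right)},Q{\left(-2 \right)} \right)}} = \frac{1}{\left(7 + 2 \left(-95\right)\right) + 0} = \frac{1}{\left(7 - 190\right) + 0} = \frac{1}{-183 + 0} = \frac{1}{-183} = - \frac{1}{183}$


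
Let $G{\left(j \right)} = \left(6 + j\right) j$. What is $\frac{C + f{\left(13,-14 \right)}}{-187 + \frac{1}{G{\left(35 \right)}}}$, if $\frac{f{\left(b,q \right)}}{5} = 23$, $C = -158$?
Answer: $\frac{61705}{268344} \approx 0.22995$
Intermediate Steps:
$f{\left(b,q \right)} = 115$ ($f{\left(b,q \right)} = 5 \cdot 23 = 115$)
$G{\left(j \right)} = j \left(6 + j\right)$
$\frac{C + f{\left(13,-14 \right)}}{-187 + \frac{1}{G{\left(35 \right)}}} = \frac{-158 + 115}{-187 + \frac{1}{35 \left(6 + 35\right)}} = \frac{1}{-187 + \frac{1}{35 \cdot 41}} \left(-43\right) = \frac{1}{-187 + \frac{1}{1435}} \left(-43\right) = \frac{1}{- \frac{268344}{1435}} \left(-43\right) = \left(- \frac{1435}{268344}\right) \left(-43\right) = \frac{61705}{268344}$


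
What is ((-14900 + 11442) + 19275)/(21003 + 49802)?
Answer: 15817/70805 ≈ 0.22339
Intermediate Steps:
((-14900 + 11442) + 19275)/(21003 + 49802) = (-3458 + 19275)/70805 = 15817*(1/70805) = 15817/70805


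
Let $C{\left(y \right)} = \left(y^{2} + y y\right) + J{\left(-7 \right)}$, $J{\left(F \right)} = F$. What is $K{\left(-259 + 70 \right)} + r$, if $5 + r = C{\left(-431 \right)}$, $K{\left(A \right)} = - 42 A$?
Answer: $379448$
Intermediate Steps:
$C{\left(y \right)} = -7 + 2 y^{2}$ ($C{\left(y \right)} = \left(y^{2} + y y\right) - 7 = \left(y^{2} + y^{2}\right) - 7 = 2 y^{2} - 7 = -7 + 2 y^{2}$)
$r = 371510$ ($r = -5 - \left(7 - 2 \left(-431\right)^{2}\right) = -5 + \left(-7 + 2 \cdot 185761\right) = -5 + \left(-7 + 371522\right) = -5 + 371515 = 371510$)
$K{\left(-259 + 70 \right)} + r = - 42 \left(-259 + 70\right) + 371510 = \left(-42\right) \left(-189\right) + 371510 = 7938 + 371510 = 379448$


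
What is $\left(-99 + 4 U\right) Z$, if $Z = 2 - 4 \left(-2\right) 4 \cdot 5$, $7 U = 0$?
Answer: $-16038$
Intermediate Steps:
$U = 0$ ($U = \frac{1}{7} \cdot 0 = 0$)
$Z = 162$ ($Z = 2 - 4 \left(\left(-8\right) 5\right) = 2 - -160 = 2 + 160 = 162$)
$\left(-99 + 4 U\right) Z = \left(-99 + 4 \cdot 0\right) 162 = \left(-99 + 0\right) 162 = \left(-99\right) 162 = -16038$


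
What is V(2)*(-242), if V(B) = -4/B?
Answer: 484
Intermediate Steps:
V(2)*(-242) = -4/2*(-242) = -4*½*(-242) = -2*(-242) = 484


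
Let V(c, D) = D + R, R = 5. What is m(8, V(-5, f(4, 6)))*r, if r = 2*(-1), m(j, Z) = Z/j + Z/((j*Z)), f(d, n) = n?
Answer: -3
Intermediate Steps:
V(c, D) = 5 + D (V(c, D) = D + 5 = 5 + D)
m(j, Z) = 1/j + Z/j (m(j, Z) = Z/j + Z/((Z*j)) = Z/j + Z*(1/(Z*j)) = Z/j + 1/j = 1/j + Z/j)
r = -2
m(8, V(-5, f(4, 6)))*r = ((1 + (5 + 6))/8)*(-2) = ((1 + 11)/8)*(-2) = ((1/8)*12)*(-2) = (3/2)*(-2) = -3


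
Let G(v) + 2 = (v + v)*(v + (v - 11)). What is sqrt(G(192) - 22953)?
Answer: sqrt(120277) ≈ 346.81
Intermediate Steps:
G(v) = -2 + 2*v*(-11 + 2*v) (G(v) = -2 + (v + v)*(v + (v - 11)) = -2 + (2*v)*(v + (-11 + v)) = -2 + (2*v)*(-11 + 2*v) = -2 + 2*v*(-11 + 2*v))
sqrt(G(192) - 22953) = sqrt((-2 - 22*192 + 4*192**2) - 22953) = sqrt((-2 - 4224 + 4*36864) - 22953) = sqrt((-2 - 4224 + 147456) - 22953) = sqrt(143230 - 22953) = sqrt(120277)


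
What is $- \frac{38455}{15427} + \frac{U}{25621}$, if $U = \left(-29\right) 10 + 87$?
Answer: $- \frac{988387236}{395255167} \approx -2.5006$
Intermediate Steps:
$U = -203$ ($U = -290 + 87 = -203$)
$- \frac{38455}{15427} + \frac{U}{25621} = - \frac{38455}{15427} - \frac{203}{25621} = - \frac{988387236}{395255167}$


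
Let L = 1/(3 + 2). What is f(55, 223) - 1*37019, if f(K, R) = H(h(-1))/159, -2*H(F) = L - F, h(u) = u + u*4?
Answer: -29430118/795 ≈ -37019.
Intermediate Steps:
L = ⅕ (L = 1/5 = ⅕ ≈ 0.20000)
h(u) = 5*u (h(u) = u + 4*u = 5*u)
H(F) = -⅒ + F/2 (H(F) = -(⅕ - F)/2 = -⅒ + F/2)
f(K, R) = -13/795 (f(K, R) = (-⅒ + (5*(-1))/2)/159 = (-⅒ + (½)*(-5))*(1/159) = (-⅒ - 5/2)*(1/159) = -13/5*1/159 = -13/795)
f(55, 223) - 1*37019 = -13/795 - 1*37019 = -13/795 - 37019 = -29430118/795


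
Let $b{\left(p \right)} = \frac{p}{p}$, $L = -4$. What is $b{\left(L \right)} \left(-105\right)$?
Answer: $-105$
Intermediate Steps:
$b{\left(p \right)} = 1$
$b{\left(L \right)} \left(-105\right) = 1 \left(-105\right) = -105$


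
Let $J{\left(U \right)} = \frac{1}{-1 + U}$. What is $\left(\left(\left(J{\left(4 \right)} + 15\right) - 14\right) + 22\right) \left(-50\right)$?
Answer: $- \frac{3500}{3} \approx -1166.7$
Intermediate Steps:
$\left(\left(\left(J{\left(4 \right)} + 15\right) - 14\right) + 22\right) \left(-50\right) = \left(\left(\left(\frac{1}{-1 + 4} + 15\right) - 14\right) + 22\right) \left(-50\right) = \left(\left(\left(\frac{1}{3} + 15\right) - 14\right) + 22\right) \left(-50\right) = \left(\left(\frac{46}{3} - 14\right) + 22\right) \left(-50\right) = \left(\frac{4}{3} + 22\right) \left(-50\right) = \frac{70}{3} \left(-50\right) = - \frac{3500}{3}$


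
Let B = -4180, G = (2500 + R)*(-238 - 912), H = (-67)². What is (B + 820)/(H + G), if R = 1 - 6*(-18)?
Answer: 3360/2995861 ≈ 0.0011215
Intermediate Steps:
R = 109 (R = 1 + 108 = 109)
H = 4489
G = -3000350 (G = (2500 + 109)*(-238 - 912) = 2609*(-1150) = -3000350)
(B + 820)/(H + G) = (-4180 + 820)/(4489 - 3000350) = -3360/(-2995861) = -3360*(-1/2995861) = 3360/2995861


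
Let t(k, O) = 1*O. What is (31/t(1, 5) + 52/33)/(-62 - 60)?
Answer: -1283/20130 ≈ -0.063736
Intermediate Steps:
t(k, O) = O
(31/t(1, 5) + 52/33)/(-62 - 60) = (31/5 + 52/33)/(-62 - 60) = (31*(⅕) + 52*(1/33))/(-122) = (31/5 + 52/33)*(-1/122) = (1283/165)*(-1/122) = -1283/20130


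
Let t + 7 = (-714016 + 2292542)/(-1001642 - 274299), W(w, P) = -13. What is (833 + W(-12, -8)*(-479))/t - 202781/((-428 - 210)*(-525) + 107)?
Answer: -3020372774501473/3521486931441 ≈ -857.70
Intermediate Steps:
t = -10510113/1275941 (t = -7 + (-714016 + 2292542)/(-1001642 - 274299) = -7 + 1578526/(-1275941) = -7 + 1578526*(-1/1275941) = -7 - 1578526/1275941 = -10510113/1275941 ≈ -8.2372)
(833 + W(-12, -8)*(-479))/t - 202781/((-428 - 210)*(-525) + 107) = (833 - 13*(-479))/(-10510113/1275941) - 202781/((-428 - 210)*(-525) + 107) = (833 + 6227)*(-1275941/10510113) - 202781/(-638*(-525) + 107) = 7060*(-1275941/10510113) - 202781/(334950 + 107) = -9008143460/10510113 - 202781/335057 = -3020372774501473/3521486931441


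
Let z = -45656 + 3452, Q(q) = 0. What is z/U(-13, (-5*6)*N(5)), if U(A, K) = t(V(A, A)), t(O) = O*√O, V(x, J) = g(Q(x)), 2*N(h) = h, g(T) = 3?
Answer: -14068*√3/3 ≈ -8122.2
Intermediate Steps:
N(h) = h/2
V(x, J) = 3
t(O) = O^(3/2)
U(A, K) = 3*√3 (U(A, K) = 3^(3/2) = 3*√3)
z = -42204
z/U(-13, (-5*6)*N(5)) = -42204*√3/9 = -14068*√3/3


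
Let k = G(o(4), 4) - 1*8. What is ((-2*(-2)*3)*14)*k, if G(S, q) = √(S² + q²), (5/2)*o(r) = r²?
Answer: -1344 + 672*√89/5 ≈ -76.073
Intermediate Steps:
o(r) = 2*r²/5
k = -8 + 4*√89/5 (k = √(((⅖)*4²)² + 4²) - 1*8 = √(((⅖)*16)² + 16) - 8 = √((32/5)² + 16) - 8 = √(1024/25 + 16) - 8 = √(1424/25) - 8 = 4*√89/5 - 8 = -8 + 4*√89/5 ≈ -0.45282)
((-2*(-2)*3)*14)*k = ((-2*(-2)*3)*14)*(-8 + 4*√89/5) = ((4*3)*14)*(-8 + 4*√89/5) = (12*14)*(-8 + 4*√89/5) = 168*(-8 + 4*√89/5) = -1344 + 672*√89/5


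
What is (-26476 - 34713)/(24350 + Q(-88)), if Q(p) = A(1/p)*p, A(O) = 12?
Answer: -61189/23294 ≈ -2.6268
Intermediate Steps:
Q(p) = 12*p
(-26476 - 34713)/(24350 + Q(-88)) = (-26476 - 34713)/(24350 + 12*(-88)) = -61189/(24350 - 1056) = -61189/23294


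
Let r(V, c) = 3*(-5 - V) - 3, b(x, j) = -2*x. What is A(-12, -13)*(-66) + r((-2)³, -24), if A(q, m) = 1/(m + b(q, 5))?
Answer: 0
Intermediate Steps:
r(V, c) = -18 - 3*V (r(V, c) = (-15 - 3*V) - 3 = -18 - 3*V)
A(q, m) = 1/(m - 2*q)
A(-12, -13)*(-66) + r((-2)³, -24) = -66/(-13 - 2*(-12)) + (-18 - 3*(-2)³) = -66/(-13 + 24) + (-18 - 3*(-8)) = -66/11 + (-18 + 24) = (1/11)*(-66) + 6 = -6 + 6 = 0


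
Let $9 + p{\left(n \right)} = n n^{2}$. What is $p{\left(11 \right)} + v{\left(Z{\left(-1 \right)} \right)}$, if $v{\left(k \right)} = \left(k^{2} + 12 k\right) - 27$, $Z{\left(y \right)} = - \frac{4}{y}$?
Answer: $1359$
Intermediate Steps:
$v{\left(k \right)} = -27 + k^{2} + 12 k$
$p{\left(n \right)} = -9 + n^{3}$ ($p{\left(n \right)} = -9 + n n^{2} = -9 + n^{3}$)
$p{\left(11 \right)} + v{\left(Z{\left(-1 \right)} \right)} = \left(-9 + 11^{3}\right) + \left(-27 + \left(- \frac{4}{-1}\right)^{2} + 12 \left(- \frac{4}{-1}\right)\right) = \left(-9 + 1331\right) + \left(-27 + \left(\left(-4\right) \left(-1\right)\right)^{2} + 12 \left(\left(-4\right) \left(-1\right)\right)\right) = 1322 + \left(-27 + 4^{2} + 12 \cdot 4\right) = 1322 + \left(-27 + 16 + 48\right) = 1322 + 37 = 1359$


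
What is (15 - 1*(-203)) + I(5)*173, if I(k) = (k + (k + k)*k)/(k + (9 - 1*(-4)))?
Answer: 13439/18 ≈ 746.61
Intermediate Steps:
I(k) = (k + 2*k²)/(13 + k) (I(k) = (k + (2*k)*k)/(k + (9 + 4)) = (k + 2*k²)/(k + 13) = (k + 2*k²)/(13 + k))
(15 - 1*(-203)) + I(5)*173 = (15 - 1*(-203)) + (5*(1 + 2*5)/(13 + 5))*173 = (15 + 203) + (5*(1 + 10)/18)*173 = 218 + (5*(1/18)*11)*173 = 218 + (55/18)*173 = 218 + 9515/18 = 13439/18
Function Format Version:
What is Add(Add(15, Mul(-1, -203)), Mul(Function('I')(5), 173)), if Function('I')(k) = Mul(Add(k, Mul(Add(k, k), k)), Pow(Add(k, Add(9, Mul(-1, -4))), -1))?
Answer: Rational(13439, 18) ≈ 746.61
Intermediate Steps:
Function('I')(k) = Mul(Pow(Add(13, k), -1), Add(k, Mul(2, Pow(k, 2)))) (Function('I')(k) = Mul(Add(k, Mul(Mul(2, k), k)), Pow(Add(k, Add(9, 4)), -1)) = Mul(Add(k, Mul(2, Pow(k, 2))), Pow(Add(k, 13), -1)) = Mul(Add(k, Mul(2, Pow(k, 2))), Pow(Add(13, k), -1)) = Mul(Pow(Add(13, k), -1), Add(k, Mul(2, Pow(k, 2)))))
Add(Add(15, Mul(-1, -203)), Mul(Function('I')(5), 173)) = Add(Add(15, Mul(-1, -203)), Mul(Mul(5, Pow(Add(13, 5), -1), Add(1, Mul(2, 5))), 173)) = Add(Add(15, 203), Mul(Mul(5, Pow(18, -1), Add(1, 10)), 173)) = Add(218, Mul(Mul(5, Rational(1, 18), 11), 173)) = Add(218, Mul(Rational(55, 18), 173)) = Add(218, Rational(9515, 18)) = Rational(13439, 18)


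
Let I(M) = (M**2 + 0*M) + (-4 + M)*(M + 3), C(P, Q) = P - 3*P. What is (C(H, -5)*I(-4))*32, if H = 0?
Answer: 0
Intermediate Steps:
C(P, Q) = -2*P
I(M) = M**2 + (-4 + M)*(3 + M) (I(M) = (M**2 + 0) + (-4 + M)*(3 + M) = M**2 + (-4 + M)*(3 + M))
(C(H, -5)*I(-4))*32 = ((-2*0)*(-12 - 1*(-4) + 2*(-4)**2))*32 = (0*(-12 + 4 + 2*16))*32 = (0*(-12 + 4 + 32))*32 = (0*24)*32 = 0*32 = 0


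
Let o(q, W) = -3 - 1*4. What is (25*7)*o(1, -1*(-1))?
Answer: -1225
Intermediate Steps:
o(q, W) = -7 (o(q, W) = -3 - 4 = -7)
(25*7)*o(1, -1*(-1)) = (25*7)*(-7) = 175*(-7) = -1225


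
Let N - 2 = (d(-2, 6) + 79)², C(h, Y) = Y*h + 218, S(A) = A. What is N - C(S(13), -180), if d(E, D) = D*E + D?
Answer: 7453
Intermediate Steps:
d(E, D) = D + D*E
C(h, Y) = 218 + Y*h
N = 5331 (N = 2 + (6*(1 - 2) + 79)² = 2 + (6*(-1) + 79)² = 2 + (-6 + 79)² = 2 + 73² = 2 + 5329 = 5331)
N - C(S(13), -180) = 5331 - (218 - 180*13) = 5331 - (218 - 2340) = 5331 - 1*(-2122) = 5331 + 2122 = 7453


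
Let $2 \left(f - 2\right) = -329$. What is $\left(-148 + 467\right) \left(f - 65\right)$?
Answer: $- \frac{145145}{2} \approx -72573.0$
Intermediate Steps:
$f = - \frac{325}{2}$ ($f = 2 + \frac{1}{2} \left(-329\right) = 2 - \frac{329}{2} = - \frac{325}{2} \approx -162.5$)
$\left(-148 + 467\right) \left(f - 65\right) = \left(-148 + 467\right) \left(- \frac{325}{2} - 65\right) = 319 \left(- \frac{455}{2}\right) = - \frac{145145}{2}$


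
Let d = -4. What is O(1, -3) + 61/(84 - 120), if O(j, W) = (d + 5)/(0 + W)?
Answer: -73/36 ≈ -2.0278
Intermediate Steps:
O(j, W) = 1/W (O(j, W) = (-4 + 5)/(0 + W) = 1/W)
O(1, -3) + 61/(84 - 120) = 1/(-3) + 61/(84 - 120) = -⅓ + 61/(-36) = -⅓ - 1/36*61 = -⅓ - 61/36 = -73/36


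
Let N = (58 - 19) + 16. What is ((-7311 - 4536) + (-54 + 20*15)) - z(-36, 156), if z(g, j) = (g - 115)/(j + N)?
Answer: -2447660/211 ≈ -11600.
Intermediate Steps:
N = 55 (N = 39 + 16 = 55)
z(g, j) = (-115 + g)/(55 + j) (z(g, j) = (g - 115)/(j + 55) = (-115 + g)/(55 + j))
((-7311 - 4536) + (-54 + 20*15)) - z(-36, 156) = ((-7311 - 4536) + (-54 + 20*15)) - (-115 - 36)/(55 + 156) = (-11847 + (-54 + 300)) - (-151)/211 = (-11847 + 246) - (-151)/211 = -11601 - 1*(-151/211) = -11601 + 151/211 = -2447660/211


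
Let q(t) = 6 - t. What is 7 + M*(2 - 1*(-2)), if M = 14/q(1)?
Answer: 91/5 ≈ 18.200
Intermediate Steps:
M = 14/5 (M = 14/(6 - 1*1) = 14/(6 - 1) = 14/5 ≈ 2.8000)
7 + M*(2 - 1*(-2)) = 7 + 14*(2 - 1*(-2))/5 = 7 + 14*(2 + 2)/5 = 7 + (14/5)*4 = 7 + 56/5 = 91/5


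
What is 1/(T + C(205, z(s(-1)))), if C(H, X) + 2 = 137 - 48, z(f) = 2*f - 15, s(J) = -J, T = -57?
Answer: 1/30 ≈ 0.033333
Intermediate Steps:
z(f) = -15 + 2*f
C(H, X) = 87 (C(H, X) = -2 + (137 - 48) = -2 + 89 = 87)
1/(T + C(205, z(s(-1)))) = 1/(-57 + 87) = 1/30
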